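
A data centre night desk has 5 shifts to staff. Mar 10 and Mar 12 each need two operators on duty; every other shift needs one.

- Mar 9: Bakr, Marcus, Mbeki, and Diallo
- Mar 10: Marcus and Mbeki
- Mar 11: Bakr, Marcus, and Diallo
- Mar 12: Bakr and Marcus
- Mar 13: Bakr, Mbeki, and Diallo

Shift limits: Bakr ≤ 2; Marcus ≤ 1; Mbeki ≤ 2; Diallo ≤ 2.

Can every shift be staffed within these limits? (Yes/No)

Total capacity is 7 and 7 slots are needed, so capacity alone doesn't rule it out.
Shifts {Mar 10, Mar 12} need 4 worker-slots in total, but the operators available for any of those shifts (Bakr, Marcus, and Mbeki) can supply at most 3 among them. So no valid schedule exists.

No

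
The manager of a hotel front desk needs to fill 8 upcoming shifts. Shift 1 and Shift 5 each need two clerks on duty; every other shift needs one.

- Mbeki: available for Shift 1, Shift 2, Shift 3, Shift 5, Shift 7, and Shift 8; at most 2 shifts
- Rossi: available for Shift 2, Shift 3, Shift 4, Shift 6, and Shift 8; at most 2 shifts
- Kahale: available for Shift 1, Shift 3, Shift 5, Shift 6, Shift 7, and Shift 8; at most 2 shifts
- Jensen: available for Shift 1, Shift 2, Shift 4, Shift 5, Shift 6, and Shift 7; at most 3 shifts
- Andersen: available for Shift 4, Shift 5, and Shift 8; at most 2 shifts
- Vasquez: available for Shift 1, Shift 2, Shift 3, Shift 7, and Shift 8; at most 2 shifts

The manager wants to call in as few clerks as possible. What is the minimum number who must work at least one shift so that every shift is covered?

5

10 slots to fill and no one can take more than 3, so at least ⌈10/3⌉ = 4 clerks are needed.
Any 4 clerks together have capacity at most 3+2+2+2 = 9 < 10 slots, so 4 can never suffice.
Mbeki, Rossi, Kahale, Jensen, and Andersen alone can cover everything: Shift 1→Mbeki+Kahale, Shift 2→Mbeki, Shift 3→Rossi, Shift 4→Rossi, Shift 5→Jensen+Andersen, Shift 6→Kahale, Shift 7→Jensen, Shift 8→Andersen.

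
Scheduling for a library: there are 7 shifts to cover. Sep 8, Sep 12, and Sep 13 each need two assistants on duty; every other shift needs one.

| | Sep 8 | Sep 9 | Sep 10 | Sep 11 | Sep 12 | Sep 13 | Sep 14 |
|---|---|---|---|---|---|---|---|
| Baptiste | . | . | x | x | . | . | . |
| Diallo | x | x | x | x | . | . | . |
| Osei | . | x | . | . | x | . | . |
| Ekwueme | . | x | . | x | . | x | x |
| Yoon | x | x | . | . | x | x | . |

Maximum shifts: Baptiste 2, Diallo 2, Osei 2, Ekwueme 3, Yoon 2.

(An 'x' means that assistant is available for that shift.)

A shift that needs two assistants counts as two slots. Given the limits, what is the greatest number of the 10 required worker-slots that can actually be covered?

Total capacity across all assistants is 2+2+2+3+2 = 11, and 10 slots are needed, so at most 10 can be filled.
Shifts {Sep 8, Sep 12, Sep 13} need 6 slots but only Diallo, Osei, Ekwueme, and Yoon are available for them, supplying at most 5 — so at least 1 slot must go unfilled.
An assignment achieving 9: Sep 8→Diallo+Yoon, Sep 9→Diallo, Sep 10→Baptiste, Sep 11→Baptiste, Sep 12→Osei+Yoon, Sep 13→Ekwueme, Sep 14→Ekwueme.
Loads: Baptiste 2/2, Diallo 2/2, Osei 1/2, Ekwueme 2/3, Yoon 2/2.

9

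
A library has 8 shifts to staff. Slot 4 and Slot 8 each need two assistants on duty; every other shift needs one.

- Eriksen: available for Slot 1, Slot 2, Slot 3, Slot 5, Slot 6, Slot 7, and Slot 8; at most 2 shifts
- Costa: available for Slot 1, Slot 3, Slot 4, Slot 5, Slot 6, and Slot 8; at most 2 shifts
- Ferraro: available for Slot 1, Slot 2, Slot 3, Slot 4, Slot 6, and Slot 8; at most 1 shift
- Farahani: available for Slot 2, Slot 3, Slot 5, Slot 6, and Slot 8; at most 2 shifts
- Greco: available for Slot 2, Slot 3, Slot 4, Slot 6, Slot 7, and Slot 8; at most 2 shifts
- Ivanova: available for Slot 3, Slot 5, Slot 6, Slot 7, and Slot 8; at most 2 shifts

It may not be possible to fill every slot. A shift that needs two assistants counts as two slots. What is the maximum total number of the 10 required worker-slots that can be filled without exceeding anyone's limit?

Total capacity across all assistants is 2+2+1+2+2+2 = 11, and 10 slots are needed, so at most 10 can be filled.
An assignment achieving 10: Slot 1→Eriksen, Slot 2→Farahani, Slot 3→Farahani, Slot 4→Costa+Ferraro, Slot 5→Costa, Slot 6→Greco, Slot 7→Eriksen, Slot 8→Greco+Ivanova.
Loads: Eriksen 2/2, Costa 2/2, Ferraro 1/1, Farahani 2/2, Greco 2/2, Ivanova 1/2.

10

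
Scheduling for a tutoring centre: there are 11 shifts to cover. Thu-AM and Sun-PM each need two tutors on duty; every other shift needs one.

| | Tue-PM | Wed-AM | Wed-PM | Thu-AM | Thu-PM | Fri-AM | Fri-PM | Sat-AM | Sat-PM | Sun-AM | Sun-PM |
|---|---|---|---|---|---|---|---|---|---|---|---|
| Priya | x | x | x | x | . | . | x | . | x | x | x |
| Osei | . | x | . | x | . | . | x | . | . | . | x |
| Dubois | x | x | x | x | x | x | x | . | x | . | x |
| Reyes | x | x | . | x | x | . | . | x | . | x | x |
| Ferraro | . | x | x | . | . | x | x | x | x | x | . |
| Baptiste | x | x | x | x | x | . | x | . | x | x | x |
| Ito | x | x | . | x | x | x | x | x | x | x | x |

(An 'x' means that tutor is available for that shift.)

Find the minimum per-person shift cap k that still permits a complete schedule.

2

With 7 tutors and 13 worker-slots to fill, someone must work at least ⌈13/7⌉ = 2 shifts, so k ≥ 2.
k = 2 works: Tue-PM→Priya, Wed-AM→Osei, Wed-PM→Priya, Thu-AM→Baptiste+Ito, Thu-PM→Dubois, Fri-AM→Dubois, Fri-PM→Osei, Sat-AM→Reyes, Sat-PM→Ferraro, Sun-AM→Reyes, Sun-PM→Baptiste+Ito.
Loads: Priya 2, Osei 2, Dubois 2, Reyes 2, Ferraro 1, Baptiste 2, Ito 2 — all ≤ 2.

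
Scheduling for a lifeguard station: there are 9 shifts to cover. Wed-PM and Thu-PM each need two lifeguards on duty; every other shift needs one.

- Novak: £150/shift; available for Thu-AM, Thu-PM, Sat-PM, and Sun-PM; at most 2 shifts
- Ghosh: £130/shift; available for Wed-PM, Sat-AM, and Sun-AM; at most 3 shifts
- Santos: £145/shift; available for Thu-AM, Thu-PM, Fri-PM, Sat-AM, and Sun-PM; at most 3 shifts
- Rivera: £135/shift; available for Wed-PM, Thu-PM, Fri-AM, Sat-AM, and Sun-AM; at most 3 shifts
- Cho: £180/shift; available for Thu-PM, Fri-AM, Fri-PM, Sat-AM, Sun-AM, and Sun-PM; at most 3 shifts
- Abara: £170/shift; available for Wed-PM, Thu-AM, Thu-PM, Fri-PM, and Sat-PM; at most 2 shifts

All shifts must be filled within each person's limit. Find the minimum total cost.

£1530

Picking the cheapest available lifeguard for each shift independently would cost £1525, but that ignores the shift limits.
An optimal schedule: Wed-PM→Ghosh+Rivera, Thu-AM→Novak, Thu-PM→Santos+Rivera, Fri-AM→Rivera, Fri-PM→Santos, Sat-AM→Ghosh, Sat-PM→Novak, Sun-AM→Ghosh, Sun-PM→Santos.
Total: 130 + 135 + 150 + 145 + 135 + 135 + 145 + 130 + 150 + 130 + 145 = £1530.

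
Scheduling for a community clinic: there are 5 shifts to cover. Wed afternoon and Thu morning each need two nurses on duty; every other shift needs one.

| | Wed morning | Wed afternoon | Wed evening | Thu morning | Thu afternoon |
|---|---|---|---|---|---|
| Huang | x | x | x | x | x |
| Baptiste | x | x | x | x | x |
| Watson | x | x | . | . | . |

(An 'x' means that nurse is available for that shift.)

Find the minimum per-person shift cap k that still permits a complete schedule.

With 3 nurses and 7 worker-slots to fill, someone must work at least ⌈7/3⌉ = 3 shifts, so k ≥ 3.
k = 3 works: Wed morning→Baptiste, Wed afternoon→Baptiste+Watson, Wed evening→Huang, Thu morning→Huang+Baptiste, Thu afternoon→Huang.
Loads: Huang 3, Baptiste 3, Watson 1 — all ≤ 3.

3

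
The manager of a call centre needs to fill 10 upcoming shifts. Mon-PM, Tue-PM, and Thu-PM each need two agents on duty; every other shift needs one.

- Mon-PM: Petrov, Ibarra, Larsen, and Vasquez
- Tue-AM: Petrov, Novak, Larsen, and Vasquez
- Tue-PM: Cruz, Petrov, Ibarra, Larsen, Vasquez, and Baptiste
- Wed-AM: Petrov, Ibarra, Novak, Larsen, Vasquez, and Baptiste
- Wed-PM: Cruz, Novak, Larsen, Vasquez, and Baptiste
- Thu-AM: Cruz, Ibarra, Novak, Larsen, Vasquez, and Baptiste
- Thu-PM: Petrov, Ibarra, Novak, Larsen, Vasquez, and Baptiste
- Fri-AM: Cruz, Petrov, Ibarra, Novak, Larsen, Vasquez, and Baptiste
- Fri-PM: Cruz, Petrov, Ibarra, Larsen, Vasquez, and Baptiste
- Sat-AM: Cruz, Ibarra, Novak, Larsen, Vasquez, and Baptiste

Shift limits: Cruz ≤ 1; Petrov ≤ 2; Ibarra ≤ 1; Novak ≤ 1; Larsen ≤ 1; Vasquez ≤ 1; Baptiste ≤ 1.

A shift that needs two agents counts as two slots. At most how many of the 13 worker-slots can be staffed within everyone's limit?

Total capacity across all agents is 1+2+1+1+1+1+1 = 8, and 13 slots are needed, so at most 8 can be filled.
An assignment achieving 8: Mon-PM→Petrov+Ibarra, Tue-AM→Petrov, Tue-PM→Larsen+Vasquez, Wed-AM→Novak, Wed-PM→Cruz, Thu-AM→Baptiste.
Loads: Cruz 1/1, Petrov 2/2, Ibarra 1/1, Novak 1/1, Larsen 1/1, Vasquez 1/1, Baptiste 1/1.

8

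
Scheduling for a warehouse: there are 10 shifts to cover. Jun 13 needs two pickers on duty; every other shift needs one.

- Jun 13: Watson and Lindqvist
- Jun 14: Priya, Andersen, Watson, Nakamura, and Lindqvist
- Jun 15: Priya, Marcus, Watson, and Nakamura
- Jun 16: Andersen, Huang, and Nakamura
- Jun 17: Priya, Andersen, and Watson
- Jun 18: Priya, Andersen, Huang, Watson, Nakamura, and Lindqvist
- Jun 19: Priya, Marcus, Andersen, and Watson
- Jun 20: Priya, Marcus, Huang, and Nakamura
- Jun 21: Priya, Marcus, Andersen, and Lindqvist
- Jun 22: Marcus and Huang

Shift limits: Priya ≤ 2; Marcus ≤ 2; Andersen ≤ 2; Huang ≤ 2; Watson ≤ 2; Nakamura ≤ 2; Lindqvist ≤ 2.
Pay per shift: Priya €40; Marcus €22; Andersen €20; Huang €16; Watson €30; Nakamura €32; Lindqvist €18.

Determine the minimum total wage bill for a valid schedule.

€244

Jun 13 can only be covered by Watson and Lindqvist, so that assignment is forced.
Picking the cheapest available picker for each shift independently would cost €210, but that ignores the shift limits.
An optimal schedule: Jun 13→Lindqvist+Watson, Jun 14→Watson, Jun 15→Marcus, Jun 16→Huang, Jun 17→Andersen, Jun 18→Nakamura, Jun 19→Andersen, Jun 20→Marcus, Jun 21→Lindqvist, Jun 22→Huang.
Total: 18 + 30 + 30 + 22 + 16 + 20 + 32 + 20 + 22 + 18 + 16 = €244.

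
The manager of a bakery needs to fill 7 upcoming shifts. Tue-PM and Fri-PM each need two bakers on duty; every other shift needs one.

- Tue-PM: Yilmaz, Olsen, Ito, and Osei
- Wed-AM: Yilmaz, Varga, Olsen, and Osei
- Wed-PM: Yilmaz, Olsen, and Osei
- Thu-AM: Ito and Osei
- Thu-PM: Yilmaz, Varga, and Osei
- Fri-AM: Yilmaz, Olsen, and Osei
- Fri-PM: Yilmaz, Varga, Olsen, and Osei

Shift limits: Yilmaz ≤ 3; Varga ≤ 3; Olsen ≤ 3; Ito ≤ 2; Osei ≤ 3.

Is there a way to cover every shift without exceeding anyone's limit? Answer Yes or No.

Yes

One valid schedule: Tue-PM→Olsen+Ito, Wed-AM→Varga, Wed-PM→Yilmaz, Thu-AM→Ito, Thu-PM→Yilmaz, Fri-AM→Yilmaz, Fri-PM→Varga+Olsen.
Loads: Yilmaz 3/3, Varga 2/3, Olsen 2/3, Ito 2/2, Osei 0/3 — all within limits.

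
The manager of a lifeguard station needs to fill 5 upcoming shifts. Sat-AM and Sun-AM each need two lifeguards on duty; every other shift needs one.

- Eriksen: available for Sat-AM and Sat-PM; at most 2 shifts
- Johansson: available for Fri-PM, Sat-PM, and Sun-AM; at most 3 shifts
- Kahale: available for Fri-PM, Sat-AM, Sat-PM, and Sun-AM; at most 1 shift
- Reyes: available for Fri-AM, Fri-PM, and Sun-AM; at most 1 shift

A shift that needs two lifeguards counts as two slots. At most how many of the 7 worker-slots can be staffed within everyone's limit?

Total capacity across all lifeguards is 2+3+1+1 = 7, and 7 slots are needed, so at most 7 can be filled.
Shifts {Fri-AM, Sat-AM, Sun-AM} need 5 slots but only Eriksen, Johansson, Kahale, and Reyes are available for them, supplying at most 4 — so at least 1 slot must go unfilled.
An assignment achieving 6: Fri-AM→Reyes, Fri-PM→Johansson, Sat-AM→Eriksen+Kahale, Sat-PM→Eriksen, Sun-AM→Johansson.
Loads: Eriksen 2/2, Johansson 2/3, Kahale 1/1, Reyes 1/1.

6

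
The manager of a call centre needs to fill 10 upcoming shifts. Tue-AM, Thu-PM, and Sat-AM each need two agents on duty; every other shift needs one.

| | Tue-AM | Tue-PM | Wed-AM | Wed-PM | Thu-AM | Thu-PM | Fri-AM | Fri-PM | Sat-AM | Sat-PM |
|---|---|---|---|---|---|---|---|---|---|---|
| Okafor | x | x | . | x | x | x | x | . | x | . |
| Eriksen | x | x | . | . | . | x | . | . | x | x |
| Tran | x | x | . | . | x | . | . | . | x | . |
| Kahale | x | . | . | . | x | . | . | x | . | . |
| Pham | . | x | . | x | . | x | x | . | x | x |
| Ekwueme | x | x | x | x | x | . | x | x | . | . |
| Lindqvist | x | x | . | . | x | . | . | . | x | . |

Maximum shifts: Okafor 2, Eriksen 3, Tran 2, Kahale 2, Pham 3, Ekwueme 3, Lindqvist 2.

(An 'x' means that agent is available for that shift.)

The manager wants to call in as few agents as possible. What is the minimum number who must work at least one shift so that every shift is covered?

5

13 slots to fill and no one can take more than 3, so at least ⌈13/3⌉ = 5 agents are needed.
Okafor, Eriksen, Tran, Pham, and Ekwueme alone can cover everything: Tue-AM→Tran+Ekwueme, Tue-PM→Eriksen, Wed-AM→Ekwueme, Wed-PM→Okafor, Thu-AM→Okafor, Thu-PM→Eriksen+Pham, Fri-AM→Pham, Fri-PM→Ekwueme, Sat-AM→Tran+Pham, Sat-PM→Eriksen.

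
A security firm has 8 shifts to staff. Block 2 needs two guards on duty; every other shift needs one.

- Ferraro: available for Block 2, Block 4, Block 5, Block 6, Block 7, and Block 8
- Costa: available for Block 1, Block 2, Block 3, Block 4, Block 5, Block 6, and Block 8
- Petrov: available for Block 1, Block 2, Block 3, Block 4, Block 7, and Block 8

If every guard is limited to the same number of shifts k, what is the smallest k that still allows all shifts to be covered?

3

With 3 guards and 9 worker-slots to fill, someone must work at least ⌈9/3⌉ = 3 shifts, so k ≥ 3.
k = 3 works: Block 1→Costa, Block 2→Costa+Petrov, Block 3→Costa, Block 4→Petrov, Block 5→Ferraro, Block 6→Ferraro, Block 7→Ferraro, Block 8→Petrov.
Loads: Ferraro 3, Costa 3, Petrov 3 — all ≤ 3.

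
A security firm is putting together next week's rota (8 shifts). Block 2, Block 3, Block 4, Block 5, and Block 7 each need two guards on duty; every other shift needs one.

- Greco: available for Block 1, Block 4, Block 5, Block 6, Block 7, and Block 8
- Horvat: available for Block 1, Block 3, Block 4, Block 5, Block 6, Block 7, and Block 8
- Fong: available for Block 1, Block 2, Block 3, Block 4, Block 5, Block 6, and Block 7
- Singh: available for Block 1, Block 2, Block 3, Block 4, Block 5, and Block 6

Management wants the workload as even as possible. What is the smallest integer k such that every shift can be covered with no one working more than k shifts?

With 4 guards and 13 worker-slots to fill, someone must work at least ⌈13/4⌉ = 4 shifts, so k ≥ 4.
k = 4 works: Block 1→Greco, Block 2→Fong+Singh, Block 3→Horvat+Fong, Block 4→Horvat+Fong, Block 5→Horvat+Fong, Block 6→Greco, Block 7→Greco+Horvat, Block 8→Greco.
Loads: Greco 4, Horvat 4, Fong 4, Singh 1 — all ≤ 4.

4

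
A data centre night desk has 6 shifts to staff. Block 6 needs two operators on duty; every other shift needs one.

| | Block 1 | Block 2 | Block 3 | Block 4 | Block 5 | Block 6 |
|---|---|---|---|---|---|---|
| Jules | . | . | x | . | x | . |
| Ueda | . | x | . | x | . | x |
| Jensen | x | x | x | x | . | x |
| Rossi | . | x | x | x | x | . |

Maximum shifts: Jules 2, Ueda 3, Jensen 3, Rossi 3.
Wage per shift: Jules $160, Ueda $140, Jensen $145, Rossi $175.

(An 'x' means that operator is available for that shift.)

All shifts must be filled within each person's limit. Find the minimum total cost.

$1015

Block 1 can only be covered by Jensen, so that assignment is forced.
Block 6 can only be covered by Ueda and Jensen, so that assignment is forced.
Picking the cheapest available operator for each shift independently would cost $1015, and that bound is achievable.
An optimal schedule: Block 1→Jensen, Block 2→Ueda, Block 3→Jensen, Block 4→Ueda, Block 5→Jules, Block 6→Ueda+Jensen.
Total: 145 + 140 + 145 + 140 + 160 + 140 + 145 = $1015.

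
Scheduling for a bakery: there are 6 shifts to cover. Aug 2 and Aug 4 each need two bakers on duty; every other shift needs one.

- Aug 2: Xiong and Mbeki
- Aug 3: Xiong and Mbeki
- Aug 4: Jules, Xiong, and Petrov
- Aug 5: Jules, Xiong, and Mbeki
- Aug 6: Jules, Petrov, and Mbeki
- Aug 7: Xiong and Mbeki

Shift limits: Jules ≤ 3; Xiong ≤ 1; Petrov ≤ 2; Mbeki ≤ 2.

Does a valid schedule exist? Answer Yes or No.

No

Total capacity is 8 and 8 slots are needed, so capacity alone doesn't rule it out.
Shifts {Aug 2, Aug 3, Aug 7} need 4 worker-slots in total, but the bakers available for any of those shifts (Xiong and Mbeki) can supply at most 3 among them. So no valid schedule exists.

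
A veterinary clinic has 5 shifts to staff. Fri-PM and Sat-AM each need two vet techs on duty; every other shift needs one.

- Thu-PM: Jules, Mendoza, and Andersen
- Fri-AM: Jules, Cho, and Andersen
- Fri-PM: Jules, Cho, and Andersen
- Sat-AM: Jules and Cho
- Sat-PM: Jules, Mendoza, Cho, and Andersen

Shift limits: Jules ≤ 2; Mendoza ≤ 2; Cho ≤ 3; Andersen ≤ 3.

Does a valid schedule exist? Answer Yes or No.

Yes

Sat-AM can only be covered by Jules and Cho, so that assignment is forced.
One valid schedule: Thu-PM→Jules, Fri-AM→Cho, Fri-PM→Cho+Andersen, Sat-AM→Jules+Cho, Sat-PM→Mendoza.
Loads: Jules 2/2, Mendoza 1/2, Cho 3/3, Andersen 1/3 — all within limits.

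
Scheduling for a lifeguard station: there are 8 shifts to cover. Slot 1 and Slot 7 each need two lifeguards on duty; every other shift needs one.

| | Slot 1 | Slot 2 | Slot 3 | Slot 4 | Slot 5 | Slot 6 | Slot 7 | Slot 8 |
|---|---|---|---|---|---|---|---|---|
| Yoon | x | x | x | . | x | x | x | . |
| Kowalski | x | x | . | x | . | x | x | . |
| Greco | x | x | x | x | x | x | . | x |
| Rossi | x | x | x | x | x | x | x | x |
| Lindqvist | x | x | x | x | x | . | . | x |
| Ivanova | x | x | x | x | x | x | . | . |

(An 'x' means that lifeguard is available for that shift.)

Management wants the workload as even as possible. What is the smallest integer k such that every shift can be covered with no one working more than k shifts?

With 6 lifeguards and 10 worker-slots to fill, someone must work at least ⌈10/6⌉ = 2 shifts, so k ≥ 2.
k = 2 works: Slot 1→Lindqvist+Ivanova, Slot 2→Rossi, Slot 3→Yoon, Slot 4→Kowalski, Slot 5→Greco, Slot 6→Rossi, Slot 7→Yoon+Kowalski, Slot 8→Greco.
Loads: Yoon 2, Kowalski 2, Greco 2, Rossi 2, Lindqvist 1, Ivanova 1 — all ≤ 2.

2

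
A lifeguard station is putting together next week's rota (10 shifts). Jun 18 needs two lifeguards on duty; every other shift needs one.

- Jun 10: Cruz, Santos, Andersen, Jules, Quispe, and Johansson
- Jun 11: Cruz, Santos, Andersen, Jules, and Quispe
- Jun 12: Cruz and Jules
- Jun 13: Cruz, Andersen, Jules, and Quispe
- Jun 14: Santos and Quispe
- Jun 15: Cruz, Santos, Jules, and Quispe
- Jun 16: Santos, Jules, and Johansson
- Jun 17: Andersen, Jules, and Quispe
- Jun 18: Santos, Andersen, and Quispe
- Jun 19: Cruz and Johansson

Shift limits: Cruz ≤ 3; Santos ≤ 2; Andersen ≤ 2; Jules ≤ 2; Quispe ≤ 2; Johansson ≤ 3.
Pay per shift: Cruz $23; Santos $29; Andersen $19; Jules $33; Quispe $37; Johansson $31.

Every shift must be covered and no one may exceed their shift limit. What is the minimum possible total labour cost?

Picking the cheapest available lifeguard for each shift independently would cost $251, but that ignores the shift limits.
An optimal schedule: Jun 10→Johansson, Jun 11→Jules, Jun 12→Cruz, Jun 13→Cruz, Jun 14→Santos, Jun 15→Cruz, Jun 16→Johansson, Jun 17→Andersen, Jun 18→Andersen+Santos, Jun 19→Johansson.
Total: 31 + 33 + 23 + 23 + 29 + 23 + 31 + 19 + 19 + 29 + 31 = $291.

$291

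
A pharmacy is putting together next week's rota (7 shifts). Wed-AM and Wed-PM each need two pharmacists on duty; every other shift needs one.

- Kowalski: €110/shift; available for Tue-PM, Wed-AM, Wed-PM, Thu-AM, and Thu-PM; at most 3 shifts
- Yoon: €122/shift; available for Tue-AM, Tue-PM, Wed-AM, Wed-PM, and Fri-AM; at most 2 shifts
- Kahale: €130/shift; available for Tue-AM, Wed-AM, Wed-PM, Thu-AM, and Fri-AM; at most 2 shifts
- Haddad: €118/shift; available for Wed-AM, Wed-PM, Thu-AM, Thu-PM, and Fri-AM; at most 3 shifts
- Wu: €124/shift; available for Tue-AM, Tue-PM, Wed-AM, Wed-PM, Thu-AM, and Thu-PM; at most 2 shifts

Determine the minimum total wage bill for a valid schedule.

Picking the cheapest available pharmacist for each shift independently would cost €1026, but that ignores the shift limits.
An optimal schedule: Tue-AM→Yoon, Tue-PM→Kowalski, Wed-AM→Haddad+Yoon, Wed-PM→Haddad+Wu, Thu-AM→Kowalski, Thu-PM→Kowalski, Fri-AM→Haddad.
Total: 122 + 110 + 118 + 122 + 118 + 124 + 110 + 110 + 118 = €1052.

€1052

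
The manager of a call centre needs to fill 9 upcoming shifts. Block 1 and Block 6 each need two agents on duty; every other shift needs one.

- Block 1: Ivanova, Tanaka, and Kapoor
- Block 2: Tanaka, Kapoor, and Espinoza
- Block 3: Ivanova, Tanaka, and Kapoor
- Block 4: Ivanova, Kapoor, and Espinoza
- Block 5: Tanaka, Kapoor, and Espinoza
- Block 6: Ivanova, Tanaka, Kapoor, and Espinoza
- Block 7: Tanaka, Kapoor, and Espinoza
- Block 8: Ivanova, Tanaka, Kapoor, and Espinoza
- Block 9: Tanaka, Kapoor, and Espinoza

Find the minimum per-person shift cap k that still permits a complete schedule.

With 4 agents and 11 worker-slots to fill, someone must work at least ⌈11/4⌉ = 3 shifts, so k ≥ 3.
k = 3 works: Block 1→Ivanova+Tanaka, Block 2→Tanaka, Block 3→Ivanova, Block 4→Ivanova, Block 5→Tanaka, Block 6→Kapoor+Espinoza, Block 7→Kapoor, Block 8→Espinoza, Block 9→Kapoor.
Loads: Ivanova 3, Tanaka 3, Kapoor 3, Espinoza 2 — all ≤ 3.

3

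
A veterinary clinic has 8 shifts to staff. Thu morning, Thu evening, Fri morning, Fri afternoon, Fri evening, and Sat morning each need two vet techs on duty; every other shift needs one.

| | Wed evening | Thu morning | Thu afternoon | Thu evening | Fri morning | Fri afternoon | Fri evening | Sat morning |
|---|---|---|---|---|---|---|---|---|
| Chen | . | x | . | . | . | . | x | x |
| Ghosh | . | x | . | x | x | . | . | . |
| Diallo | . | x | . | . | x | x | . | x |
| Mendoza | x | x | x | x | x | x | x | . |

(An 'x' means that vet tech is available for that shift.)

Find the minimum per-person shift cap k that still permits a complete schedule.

5

With 4 vet techs and 14 worker-slots to fill, someone must work at least ⌈14/4⌉ = 4 shifts, so k ≥ 4.
k = 4 fails: Shifts {Wed evening, Thu afternoon, Thu evening, Fri afternoon, Fri evening} need 8 worker-slots in total, but the vet techs available for any of those shifts (Chen, Ghosh, Diallo, and Mendoza) can supply at most 7 among them. So no valid schedule exists.
k = 5 works: Wed evening→Mendoza, Thu morning→Chen+Ghosh, Thu afternoon→Mendoza, Thu evening→Ghosh+Mendoza, Fri morning→Ghosh+Diallo, Fri afternoon→Diallo+Mendoza, Fri evening→Chen+Mendoza, Sat morning→Chen+Diallo.
Loads: Chen 3, Ghosh 3, Diallo 3, Mendoza 5 — all ≤ 5.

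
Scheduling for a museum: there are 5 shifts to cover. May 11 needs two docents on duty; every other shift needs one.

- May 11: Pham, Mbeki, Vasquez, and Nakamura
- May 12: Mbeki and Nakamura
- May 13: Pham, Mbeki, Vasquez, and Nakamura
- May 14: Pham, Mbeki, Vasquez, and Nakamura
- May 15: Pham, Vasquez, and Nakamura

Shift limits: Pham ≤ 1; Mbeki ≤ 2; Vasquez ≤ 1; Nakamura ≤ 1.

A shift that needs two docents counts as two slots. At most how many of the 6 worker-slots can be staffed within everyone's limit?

Total capacity across all docents is 1+2+1+1 = 5, and 6 slots are needed, so at most 5 can be filled.
An assignment achieving 5: May 11→Mbeki+Vasquez, May 12→Mbeki, May 13→Nakamura, May 15→Pham.
Loads: Pham 1/1, Mbeki 2/2, Vasquez 1/1, Nakamura 1/1.

5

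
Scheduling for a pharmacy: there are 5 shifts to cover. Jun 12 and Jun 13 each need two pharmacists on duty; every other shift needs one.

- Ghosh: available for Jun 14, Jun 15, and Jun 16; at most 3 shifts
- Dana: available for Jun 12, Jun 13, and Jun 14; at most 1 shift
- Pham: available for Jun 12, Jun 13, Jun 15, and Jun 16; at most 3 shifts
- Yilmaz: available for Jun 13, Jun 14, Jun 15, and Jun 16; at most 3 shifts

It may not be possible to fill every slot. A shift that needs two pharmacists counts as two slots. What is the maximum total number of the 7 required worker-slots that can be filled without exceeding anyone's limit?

Total capacity across all pharmacists is 3+1+3+3 = 10, and 7 slots are needed, so at most 7 can be filled.
An assignment achieving 7: Jun 12→Dana+Pham, Jun 13→Pham+Yilmaz, Jun 14→Ghosh, Jun 15→Ghosh, Jun 16→Ghosh.
Loads: Ghosh 3/3, Dana 1/1, Pham 2/3, Yilmaz 1/3.

7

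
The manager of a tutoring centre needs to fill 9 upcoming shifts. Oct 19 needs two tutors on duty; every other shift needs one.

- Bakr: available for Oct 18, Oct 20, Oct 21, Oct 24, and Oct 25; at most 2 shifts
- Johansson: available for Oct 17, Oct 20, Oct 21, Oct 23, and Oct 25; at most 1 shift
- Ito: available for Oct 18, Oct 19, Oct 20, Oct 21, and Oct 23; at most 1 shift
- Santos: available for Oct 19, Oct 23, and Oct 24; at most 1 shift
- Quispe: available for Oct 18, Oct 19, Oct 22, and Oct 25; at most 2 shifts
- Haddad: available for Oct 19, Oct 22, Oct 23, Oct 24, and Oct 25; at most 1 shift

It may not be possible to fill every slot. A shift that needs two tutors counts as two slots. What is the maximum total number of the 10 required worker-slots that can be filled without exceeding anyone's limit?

Total capacity across all tutors is 2+1+1+1+2+1 = 8, and 10 slots are needed, so at most 8 can be filled.
An assignment achieving 8: Oct 17→Johansson, Oct 18→Bakr, Oct 19→Quispe+Haddad, Oct 20→Bakr, Oct 21→Ito, Oct 22→Quispe, Oct 24→Santos.
Loads: Bakr 2/2, Johansson 1/1, Ito 1/1, Santos 1/1, Quispe 2/2, Haddad 1/1.

8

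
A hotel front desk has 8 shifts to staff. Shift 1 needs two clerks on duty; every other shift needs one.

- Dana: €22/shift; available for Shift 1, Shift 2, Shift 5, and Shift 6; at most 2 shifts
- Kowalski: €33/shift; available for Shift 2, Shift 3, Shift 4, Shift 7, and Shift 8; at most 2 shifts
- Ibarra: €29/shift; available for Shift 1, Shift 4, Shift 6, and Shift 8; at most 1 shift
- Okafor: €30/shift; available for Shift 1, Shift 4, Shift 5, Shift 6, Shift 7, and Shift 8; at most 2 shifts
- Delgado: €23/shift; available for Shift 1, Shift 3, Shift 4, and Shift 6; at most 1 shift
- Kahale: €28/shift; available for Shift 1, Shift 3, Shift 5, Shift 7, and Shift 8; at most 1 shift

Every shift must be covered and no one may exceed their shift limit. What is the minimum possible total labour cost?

€250

Picking the cheapest available clerk for each shift independently would cost €213, but that ignores the shift limits.
An optimal schedule: Shift 1→Delgado+Kahale, Shift 2→Dana, Shift 3→Kowalski, Shift 4→Ibarra, Shift 5→Dana, Shift 6→Okafor, Shift 7→Kowalski, Shift 8→Okafor.
Total: 23 + 28 + 22 + 33 + 29 + 22 + 30 + 33 + 30 = €250.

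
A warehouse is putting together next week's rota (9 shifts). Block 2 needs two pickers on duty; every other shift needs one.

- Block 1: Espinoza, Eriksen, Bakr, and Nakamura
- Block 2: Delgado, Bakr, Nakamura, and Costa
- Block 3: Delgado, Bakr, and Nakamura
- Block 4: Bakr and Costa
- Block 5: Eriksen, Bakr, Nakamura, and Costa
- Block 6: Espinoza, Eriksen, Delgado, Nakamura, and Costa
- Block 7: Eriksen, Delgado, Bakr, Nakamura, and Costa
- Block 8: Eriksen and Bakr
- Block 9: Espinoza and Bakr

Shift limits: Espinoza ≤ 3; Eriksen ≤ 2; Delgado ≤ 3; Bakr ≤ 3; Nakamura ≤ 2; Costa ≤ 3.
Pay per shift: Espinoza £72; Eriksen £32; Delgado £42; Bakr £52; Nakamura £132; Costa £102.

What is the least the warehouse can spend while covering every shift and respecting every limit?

Picking the cheapest available picker for each shift independently would cost £400, but that ignores the shift limits.
An optimal schedule: Block 1→Espinoza, Block 2→Delgado+Bakr, Block 3→Delgado, Block 4→Bakr, Block 5→Eriksen, Block 6→Espinoza, Block 7→Delgado, Block 8→Eriksen, Block 9→Bakr.
Total: 72 + 42 + 52 + 42 + 52 + 32 + 72 + 42 + 32 + 52 = £490.

£490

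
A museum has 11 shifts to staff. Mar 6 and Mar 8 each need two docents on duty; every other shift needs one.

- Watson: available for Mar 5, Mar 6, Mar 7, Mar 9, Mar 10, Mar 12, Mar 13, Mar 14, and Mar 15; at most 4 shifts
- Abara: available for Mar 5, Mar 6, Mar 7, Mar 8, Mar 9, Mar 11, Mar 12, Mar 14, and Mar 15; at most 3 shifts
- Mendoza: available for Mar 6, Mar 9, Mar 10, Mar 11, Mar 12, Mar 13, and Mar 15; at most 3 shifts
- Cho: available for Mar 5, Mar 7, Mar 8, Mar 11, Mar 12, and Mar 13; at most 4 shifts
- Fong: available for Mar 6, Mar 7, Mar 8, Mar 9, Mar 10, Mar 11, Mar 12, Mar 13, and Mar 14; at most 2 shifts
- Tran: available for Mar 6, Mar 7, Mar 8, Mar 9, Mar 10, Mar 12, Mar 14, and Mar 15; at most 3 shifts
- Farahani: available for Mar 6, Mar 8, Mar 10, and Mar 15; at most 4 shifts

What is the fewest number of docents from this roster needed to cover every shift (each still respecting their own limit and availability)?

13 slots to fill and no one can take more than 4, so at least ⌈13/4⌉ = 4 docents are needed.
Watson, Abara, Mendoza, and Cho alone can cover everything: Mar 5→Watson, Mar 6→Watson+Abara, Mar 7→Abara, Mar 8→Abara+Cho, Mar 9→Mendoza, Mar 10→Watson, Mar 11→Mendoza, Mar 12→Cho, Mar 13→Cho, Mar 14→Watson, Mar 15→Mendoza.

4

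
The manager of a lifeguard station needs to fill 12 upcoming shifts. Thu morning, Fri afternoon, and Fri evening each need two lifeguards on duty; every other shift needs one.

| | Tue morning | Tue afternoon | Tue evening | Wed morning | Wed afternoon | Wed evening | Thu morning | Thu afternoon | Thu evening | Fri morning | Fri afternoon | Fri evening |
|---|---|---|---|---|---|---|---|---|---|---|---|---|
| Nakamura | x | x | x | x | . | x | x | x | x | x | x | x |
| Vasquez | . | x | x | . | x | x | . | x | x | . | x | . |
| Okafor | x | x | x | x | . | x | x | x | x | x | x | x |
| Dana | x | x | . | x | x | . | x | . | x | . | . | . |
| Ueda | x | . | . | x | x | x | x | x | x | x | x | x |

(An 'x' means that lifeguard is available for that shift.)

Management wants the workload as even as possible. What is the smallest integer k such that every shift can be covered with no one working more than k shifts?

With 5 lifeguards and 15 worker-slots to fill, someone must work at least ⌈15/5⌉ = 3 shifts, so k ≥ 3.
k = 3 works: Tue morning→Okafor, Tue afternoon→Vasquez, Tue evening→Nakamura, Wed morning→Dana, Wed afternoon→Vasquez, Wed evening→Vasquez, Thu morning→Dana+Ueda, Thu afternoon→Ueda, Thu evening→Dana, Fri morning→Nakamura, Fri afternoon→Okafor+Ueda, Fri evening→Nakamura+Okafor.
Loads: Nakamura 3, Vasquez 3, Okafor 3, Dana 3, Ueda 3 — all ≤ 3.

3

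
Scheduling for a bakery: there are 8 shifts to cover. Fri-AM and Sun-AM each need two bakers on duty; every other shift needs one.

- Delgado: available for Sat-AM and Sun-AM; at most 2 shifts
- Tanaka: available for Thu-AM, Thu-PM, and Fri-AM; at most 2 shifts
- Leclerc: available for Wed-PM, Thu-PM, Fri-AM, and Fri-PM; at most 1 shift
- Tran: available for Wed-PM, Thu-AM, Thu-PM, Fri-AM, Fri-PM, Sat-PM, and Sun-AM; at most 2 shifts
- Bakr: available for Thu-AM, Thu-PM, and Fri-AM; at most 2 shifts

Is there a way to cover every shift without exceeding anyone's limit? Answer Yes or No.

No

Shifts {Wed-PM, Fri-PM, Sat-PM, Sun-AM} need 5 worker-slots in total, but the bakers available for any of those shifts (Delgado, Leclerc, and Tran) can supply at most 4 among them. So no valid schedule exists.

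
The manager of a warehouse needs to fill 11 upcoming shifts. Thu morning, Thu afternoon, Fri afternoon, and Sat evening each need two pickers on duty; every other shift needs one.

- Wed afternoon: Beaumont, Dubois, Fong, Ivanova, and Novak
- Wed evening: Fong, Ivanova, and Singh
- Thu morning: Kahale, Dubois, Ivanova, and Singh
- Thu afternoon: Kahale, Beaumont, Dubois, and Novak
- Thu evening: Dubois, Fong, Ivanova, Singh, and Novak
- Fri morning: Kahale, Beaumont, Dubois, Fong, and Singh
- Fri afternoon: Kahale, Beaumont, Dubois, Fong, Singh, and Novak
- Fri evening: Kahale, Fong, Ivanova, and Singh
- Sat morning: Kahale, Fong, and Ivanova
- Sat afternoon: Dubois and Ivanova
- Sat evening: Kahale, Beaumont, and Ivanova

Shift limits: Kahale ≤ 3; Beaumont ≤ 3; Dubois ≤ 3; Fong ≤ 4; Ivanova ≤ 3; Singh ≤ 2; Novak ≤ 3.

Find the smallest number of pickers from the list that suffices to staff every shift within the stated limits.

5

15 slots to fill and no one can take more than 4, so at least ⌈15/4⌉ = 4 pickers are needed.
Any 4 pickers together have capacity at most 4+3+3+3 = 13 < 15 slots, so 4 can never suffice.
Kahale, Beaumont, Dubois, Fong, and Ivanova alone can cover everything: Wed afternoon→Ivanova, Wed evening→Fong, Thu morning→Kahale+Dubois, Thu afternoon→Kahale+Beaumont, Thu evening→Dubois, Fri morning→Fong, Fri afternoon→Beaumont+Fong, Fri evening→Kahale, Sat morning→Fong, Sat afternoon→Dubois, Sat evening→Beaumont+Ivanova.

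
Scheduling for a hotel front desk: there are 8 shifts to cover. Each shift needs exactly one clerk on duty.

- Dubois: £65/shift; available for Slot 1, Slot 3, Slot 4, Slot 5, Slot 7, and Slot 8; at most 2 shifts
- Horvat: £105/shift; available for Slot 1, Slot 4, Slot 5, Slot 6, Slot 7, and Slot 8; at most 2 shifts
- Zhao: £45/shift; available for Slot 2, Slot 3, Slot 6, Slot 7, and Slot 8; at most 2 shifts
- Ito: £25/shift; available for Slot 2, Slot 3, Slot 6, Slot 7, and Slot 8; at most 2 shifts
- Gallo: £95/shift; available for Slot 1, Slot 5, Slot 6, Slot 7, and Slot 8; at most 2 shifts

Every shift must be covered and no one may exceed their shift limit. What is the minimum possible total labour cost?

Picking the cheapest available clerk for each shift independently would cost £320, but that ignores the shift limits.
An optimal schedule: Slot 1→Dubois, Slot 2→Ito, Slot 3→Ito, Slot 4→Dubois, Slot 5→Gallo, Slot 6→Zhao, Slot 7→Zhao, Slot 8→Gallo.
Total: 65 + 25 + 25 + 65 + 95 + 45 + 45 + 95 = £460.

£460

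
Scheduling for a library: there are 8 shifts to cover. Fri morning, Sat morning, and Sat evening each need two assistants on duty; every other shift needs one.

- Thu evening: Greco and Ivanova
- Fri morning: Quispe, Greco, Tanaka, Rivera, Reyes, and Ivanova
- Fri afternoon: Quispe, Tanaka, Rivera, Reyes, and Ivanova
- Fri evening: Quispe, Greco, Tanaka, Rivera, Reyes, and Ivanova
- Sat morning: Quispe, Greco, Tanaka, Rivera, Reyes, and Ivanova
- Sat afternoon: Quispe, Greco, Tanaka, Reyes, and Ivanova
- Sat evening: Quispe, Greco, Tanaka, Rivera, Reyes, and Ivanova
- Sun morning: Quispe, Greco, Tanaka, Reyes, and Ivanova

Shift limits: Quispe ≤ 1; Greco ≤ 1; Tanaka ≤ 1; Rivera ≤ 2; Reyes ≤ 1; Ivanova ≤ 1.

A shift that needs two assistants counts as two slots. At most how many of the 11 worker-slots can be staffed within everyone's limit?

Total capacity across all assistants is 1+1+1+2+1+1 = 7, and 11 slots are needed, so at most 7 can be filled.
An assignment achieving 7: Thu evening→Greco, Fri morning→Rivera+Ivanova, Fri afternoon→Quispe, Fri evening→Rivera, Sat afternoon→Tanaka, Sun morning→Reyes.
Loads: Quispe 1/1, Greco 1/1, Tanaka 1/1, Rivera 2/2, Reyes 1/1, Ivanova 1/1.

7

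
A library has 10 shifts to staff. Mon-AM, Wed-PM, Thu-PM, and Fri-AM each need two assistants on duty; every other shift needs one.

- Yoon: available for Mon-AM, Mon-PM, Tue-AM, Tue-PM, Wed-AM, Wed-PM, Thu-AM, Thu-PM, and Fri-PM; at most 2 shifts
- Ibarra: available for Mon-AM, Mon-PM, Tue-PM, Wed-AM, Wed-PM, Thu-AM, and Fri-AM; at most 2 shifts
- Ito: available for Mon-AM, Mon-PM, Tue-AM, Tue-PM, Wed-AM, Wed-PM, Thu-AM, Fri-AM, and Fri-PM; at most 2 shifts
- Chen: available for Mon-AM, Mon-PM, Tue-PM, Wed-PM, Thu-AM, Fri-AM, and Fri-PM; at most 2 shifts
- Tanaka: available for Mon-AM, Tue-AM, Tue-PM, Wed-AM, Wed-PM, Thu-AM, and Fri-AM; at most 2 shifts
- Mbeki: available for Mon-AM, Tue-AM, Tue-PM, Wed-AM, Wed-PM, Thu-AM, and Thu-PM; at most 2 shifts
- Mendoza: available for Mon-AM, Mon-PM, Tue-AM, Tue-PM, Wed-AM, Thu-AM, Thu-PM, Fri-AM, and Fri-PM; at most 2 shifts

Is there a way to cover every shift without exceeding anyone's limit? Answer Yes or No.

Yes

One valid schedule: Mon-AM→Tanaka+Mendoza, Mon-PM→Ibarra, Tue-AM→Ito, Tue-PM→Ito, Wed-AM→Ibarra, Wed-PM→Tanaka+Mbeki, Thu-AM→Chen, Thu-PM→Yoon+Mbeki, Fri-AM→Chen+Mendoza, Fri-PM→Yoon.
Loads: Yoon 2/2, Ibarra 2/2, Ito 2/2, Chen 2/2, Tanaka 2/2, Mbeki 2/2, Mendoza 2/2 — all within limits.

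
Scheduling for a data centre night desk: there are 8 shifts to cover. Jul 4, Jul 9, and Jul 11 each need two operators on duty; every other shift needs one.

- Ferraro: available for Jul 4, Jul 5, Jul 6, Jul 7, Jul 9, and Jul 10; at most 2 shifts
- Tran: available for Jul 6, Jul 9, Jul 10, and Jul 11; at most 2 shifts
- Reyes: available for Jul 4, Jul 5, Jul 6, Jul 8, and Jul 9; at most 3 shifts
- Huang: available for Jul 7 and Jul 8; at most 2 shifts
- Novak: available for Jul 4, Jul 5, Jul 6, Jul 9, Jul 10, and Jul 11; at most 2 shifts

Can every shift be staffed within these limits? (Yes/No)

Jul 11 can only be covered by Tran and Novak, so that assignment is forced.
One valid schedule: Jul 4→Ferraro+Reyes, Jul 5→Ferraro, Jul 6→Reyes, Jul 7→Huang, Jul 8→Huang, Jul 9→Reyes+Novak, Jul 10→Tran, Jul 11→Tran+Novak.
Loads: Ferraro 2/2, Tran 2/2, Reyes 3/3, Huang 2/2, Novak 2/2 — all within limits.

Yes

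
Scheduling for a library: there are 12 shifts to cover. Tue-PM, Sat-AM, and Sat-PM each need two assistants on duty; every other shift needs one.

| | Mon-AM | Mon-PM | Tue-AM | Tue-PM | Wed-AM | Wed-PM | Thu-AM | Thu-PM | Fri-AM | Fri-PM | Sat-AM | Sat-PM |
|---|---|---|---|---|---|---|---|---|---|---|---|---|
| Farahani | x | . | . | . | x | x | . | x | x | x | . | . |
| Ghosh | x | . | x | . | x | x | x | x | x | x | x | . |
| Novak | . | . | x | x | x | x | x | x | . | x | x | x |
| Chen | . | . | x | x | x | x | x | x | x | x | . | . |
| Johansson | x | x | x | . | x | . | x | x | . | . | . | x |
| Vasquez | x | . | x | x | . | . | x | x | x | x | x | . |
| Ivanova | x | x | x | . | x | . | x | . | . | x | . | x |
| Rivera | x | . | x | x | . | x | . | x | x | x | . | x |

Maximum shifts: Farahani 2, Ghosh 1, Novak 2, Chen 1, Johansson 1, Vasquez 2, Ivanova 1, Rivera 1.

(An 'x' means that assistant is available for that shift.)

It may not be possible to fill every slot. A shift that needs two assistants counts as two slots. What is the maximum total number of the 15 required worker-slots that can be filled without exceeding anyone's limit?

11

Total capacity across all assistants is 2+1+2+1+1+2+1+1 = 11, and 15 slots are needed, so at most 11 can be filled.
An assignment achieving 11: Mon-AM→Vasquez, Mon-PM→Johansson, Tue-PM→Novak+Chen, Wed-PM→Farahani, Thu-AM→Vasquez, Fri-AM→Farahani, Sat-AM→Ghosh+Novak, Sat-PM→Ivanova+Rivera.
Loads: Farahani 2/2, Ghosh 1/1, Novak 2/2, Chen 1/1, Johansson 1/1, Vasquez 2/2, Ivanova 1/1, Rivera 1/1.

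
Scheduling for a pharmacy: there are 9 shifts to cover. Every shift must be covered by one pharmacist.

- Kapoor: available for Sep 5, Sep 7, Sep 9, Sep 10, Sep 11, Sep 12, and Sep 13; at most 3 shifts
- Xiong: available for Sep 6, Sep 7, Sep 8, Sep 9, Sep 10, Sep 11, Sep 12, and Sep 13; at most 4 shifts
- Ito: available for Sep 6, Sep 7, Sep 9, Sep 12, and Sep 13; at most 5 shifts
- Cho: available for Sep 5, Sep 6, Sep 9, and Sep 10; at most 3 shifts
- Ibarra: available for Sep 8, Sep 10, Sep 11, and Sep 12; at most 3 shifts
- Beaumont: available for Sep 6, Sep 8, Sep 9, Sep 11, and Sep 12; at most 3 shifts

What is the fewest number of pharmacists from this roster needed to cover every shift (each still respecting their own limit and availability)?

3

9 slots to fill and no one can take more than 5, so at least ⌈9/5⌉ = 2 pharmacists are needed.
No set of 2 pharmacists can cover every shift (each such set leaves at least one shift with no one available or exceeds a cap).
Kapoor, Xiong, and Ito alone can cover everything: Sep 5→Kapoor, Sep 6→Xiong, Sep 7→Xiong, Sep 8→Xiong, Sep 9→Xiong, Sep 10→Kapoor, Sep 11→Kapoor, Sep 12→Ito, Sep 13→Ito.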